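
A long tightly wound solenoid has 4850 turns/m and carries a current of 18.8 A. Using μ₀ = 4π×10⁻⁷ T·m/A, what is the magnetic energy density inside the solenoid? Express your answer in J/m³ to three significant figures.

B = μ₀nI = (4π×10⁻⁷)(4.850×10^3)(18.8) = 0.1146 T.
u = B²/(2μ₀) = (0.1146)²/(2×4π×10⁻⁷) = 5.224×10^3 J/m³.

u ≈ 5220 J/m³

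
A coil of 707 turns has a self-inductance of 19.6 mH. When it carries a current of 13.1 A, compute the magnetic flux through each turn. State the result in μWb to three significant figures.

From L = NΦ_B/I, the flux per turn is Φ_B = LI/N.
Φ_B = (1.960×10^-2 H)(13.1 A)/707 = 3.632×10^-4 Wb.

Φ_B ≈ 363 μWb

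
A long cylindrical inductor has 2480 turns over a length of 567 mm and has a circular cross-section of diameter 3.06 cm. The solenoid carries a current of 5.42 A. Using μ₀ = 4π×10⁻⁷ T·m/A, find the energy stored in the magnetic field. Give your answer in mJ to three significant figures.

U ≈ 147 mJ

A = π(d/2)² = π(1.530×10^-2 m)² = 7.354×10^-4 m².
L = μ₀N²A/ℓ = (4π×10⁻⁷)(2480)²(7.354×10^-4)/(0.567) = 1.002×10^-2 H.
U = ½LI² = ½(1.002×10^-2)(5.42)² = 0.1472 J.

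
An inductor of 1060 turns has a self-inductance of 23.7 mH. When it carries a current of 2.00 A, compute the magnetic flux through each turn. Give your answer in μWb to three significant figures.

Φ_B ≈ 44.7 μWb

From L = NΦ_B/I, the flux per turn is Φ_B = LI/N.
Φ_B = (2.370×10^-2 H)(2.00 A)/1060 = 4.472×10^-5 Wb.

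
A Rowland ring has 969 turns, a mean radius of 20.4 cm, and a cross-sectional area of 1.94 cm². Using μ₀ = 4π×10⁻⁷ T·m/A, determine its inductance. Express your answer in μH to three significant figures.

L ≈ 179 μH

For a thin toroid, L = μ₀N²A/(2πR).
L = (4π×10⁻⁷)(969)²(1.940×10^-4) / (2π×0.204 m) = 1.786×10^-4 H.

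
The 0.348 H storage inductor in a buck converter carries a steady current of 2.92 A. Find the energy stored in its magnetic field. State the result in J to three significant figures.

U ≈ 1.48 J

Stored magnetic energy: U = ½LI².
U = ½(0.348 H)(2.92 A)² = 1.484 J.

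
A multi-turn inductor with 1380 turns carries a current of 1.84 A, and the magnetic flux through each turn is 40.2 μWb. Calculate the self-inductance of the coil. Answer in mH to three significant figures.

Self-inductance is defined by L = NΦ_B/I (flux linkage over current).
L = (1380)(4.020×10^-5 Wb)/(1.84 A) = 3.015×10^-2 H.

L ≈ 30.2 mH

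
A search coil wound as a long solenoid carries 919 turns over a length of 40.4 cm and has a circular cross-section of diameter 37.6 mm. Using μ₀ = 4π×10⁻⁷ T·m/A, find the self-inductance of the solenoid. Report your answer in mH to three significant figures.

A = π(d/2)² = π(1.880×10^-2 m)² = 1.110×10^-3 m².
For a long solenoid, L = μ₀N²A/ℓ.
L = (4π×10⁻⁷)(919)²(1.110×10^-3)/(0.404 m) = 2.917×10^-3 H.

L ≈ 2.92 mH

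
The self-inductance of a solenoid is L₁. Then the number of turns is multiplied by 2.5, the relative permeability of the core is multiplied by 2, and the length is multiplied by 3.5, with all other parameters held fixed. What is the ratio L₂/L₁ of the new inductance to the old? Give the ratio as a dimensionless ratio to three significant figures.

L₂/L₁ = 3.57

For a solenoid, L ∝ μᵣN²A/ℓ.
L₂/L₁ = (2.5)^2 × (2) × (3.5)^-1 = 3.57.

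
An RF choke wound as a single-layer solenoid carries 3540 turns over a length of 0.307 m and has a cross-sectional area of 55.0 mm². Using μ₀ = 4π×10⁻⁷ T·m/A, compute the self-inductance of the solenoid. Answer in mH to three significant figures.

L ≈ 2.82 mH

A = 55.0 mm² = 5.500×10^-5 m².
For a long solenoid, L = μ₀N²A/ℓ.
L = (4π×10⁻⁷)(3540)²(5.500×10^-5)/(0.307 m) = 2.821×10^-3 H.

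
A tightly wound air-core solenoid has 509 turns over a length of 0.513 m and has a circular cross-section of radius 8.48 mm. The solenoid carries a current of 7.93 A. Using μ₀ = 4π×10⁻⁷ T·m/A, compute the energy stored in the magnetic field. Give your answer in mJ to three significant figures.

A = πr² = π(8.480×10^-3 m)² = 2.259×10^-4 m².
L = μ₀N²A/ℓ = (4π×10⁻⁷)(509)²(2.259×10^-4)/(0.513) = 1.434×10^-4 H.
U = ½LI² = ½(1.434×10^-4)(7.93)² = 4.508×10^-3 J.

U ≈ 4.51 mJ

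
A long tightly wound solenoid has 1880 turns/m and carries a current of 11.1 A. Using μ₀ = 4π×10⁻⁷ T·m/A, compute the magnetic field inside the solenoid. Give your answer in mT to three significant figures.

B ≈ 26.2 mT

Inside a long solenoid, B = μ₀nI.
B = (4π×10⁻⁷)(1.880×10^3 m⁻¹)(11.1 A) = 2.622×10^-2 T.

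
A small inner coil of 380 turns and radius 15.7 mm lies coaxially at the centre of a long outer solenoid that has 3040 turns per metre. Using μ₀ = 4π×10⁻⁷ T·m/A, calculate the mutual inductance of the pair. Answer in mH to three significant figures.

The outer solenoid produces a uniform field B₁ = μ₀n₁I₁ across the inner coil,
so the flux linkage is N₂Φ = N₂B₁A₂ = μ₀n₁N₂A₂·I₁, giving M = μ₀n₁N₂A₂.
A₂ = πr² = π(1.570×10^-2 m)² = 7.744×10^-4 m².
M = (4π×10⁻⁷)(3040)(380)(7.744×10^-4) = 1.124×10^-3 H.

M ≈ 1.12 mH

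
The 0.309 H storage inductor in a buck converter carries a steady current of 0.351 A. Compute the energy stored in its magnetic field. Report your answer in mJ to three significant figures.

Stored magnetic energy: U = ½LI².
U = ½(0.309 H)(0.351 A)² = 1.903×10^-2 J.

U ≈ 19.0 mJ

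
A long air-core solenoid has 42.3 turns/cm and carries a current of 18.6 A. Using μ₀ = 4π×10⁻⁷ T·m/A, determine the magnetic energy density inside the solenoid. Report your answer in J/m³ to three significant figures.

u ≈ 3890 J/m³

B = μ₀nI = (4π×10⁻⁷)(4.230×10^3)(18.6) = 9.887×10^-2 T.
u = B²/(2μ₀) = (9.887×10^-2)²/(2×4π×10⁻⁷) = 3.889×10^3 J/m³.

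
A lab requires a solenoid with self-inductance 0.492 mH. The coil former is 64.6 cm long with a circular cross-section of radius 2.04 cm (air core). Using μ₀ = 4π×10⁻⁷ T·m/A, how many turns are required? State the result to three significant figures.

N ≈ 440 turns

A = πr² = π(2.040×10^-2 m)² = 1.307×10^-3 m².
From L = μ₀N²A/ℓ, N = √(Lℓ / (μ₀A)).
N = √[(4.920×10^-4)(0.646) / ((4π×10⁻⁷)×1.307×10^-3)] = √(1.9345×10^5) ≈ 439.8.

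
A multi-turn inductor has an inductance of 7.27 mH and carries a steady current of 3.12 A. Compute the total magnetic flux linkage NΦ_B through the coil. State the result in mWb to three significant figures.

NΦ_B ≈ 22.7 mWb

From L = NΦ_B/I, the flux linkage is NΦ_B = LI.
NΦ_B = (7.270×10^-3 H)(3.12 A) = 2.268×10^-2 Wb.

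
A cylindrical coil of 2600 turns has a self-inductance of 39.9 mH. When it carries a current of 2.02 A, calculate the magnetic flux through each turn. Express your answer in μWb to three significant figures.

From L = NΦ_B/I, the flux per turn is Φ_B = LI/N.
Φ_B = (3.990×10^-2 H)(2.02 A)/2600 = 3.100×10^-5 Wb.

Φ_B ≈ 31.0 μWb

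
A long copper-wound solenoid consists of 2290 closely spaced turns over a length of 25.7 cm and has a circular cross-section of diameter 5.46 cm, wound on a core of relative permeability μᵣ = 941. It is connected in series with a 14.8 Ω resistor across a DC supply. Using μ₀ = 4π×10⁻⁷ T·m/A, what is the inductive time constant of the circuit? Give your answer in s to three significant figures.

A = π(d/2)² = π(2.730×10^-2 m)² = 2.341×10^-3 m².
L = μ₀μᵣN²A/ℓ = (4π×10⁻⁷)(941)(2290)²(2.341×10^-3)/(0.257) = 56.5 H.
τ = L/R = (56.5)/(14.8) = 3.817 s.

τ ≈ 3.82 s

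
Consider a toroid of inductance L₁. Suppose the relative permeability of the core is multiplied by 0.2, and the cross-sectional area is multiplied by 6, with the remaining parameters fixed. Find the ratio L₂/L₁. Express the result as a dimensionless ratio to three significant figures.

L₂/L₁ = 1.20

For a toroid, L ∝ μᵣN²A/R.
L₂/L₁ = (0.2) × (6) = 1.20.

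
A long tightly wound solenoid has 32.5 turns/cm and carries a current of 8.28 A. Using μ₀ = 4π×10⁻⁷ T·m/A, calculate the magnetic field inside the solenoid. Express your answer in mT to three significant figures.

Inside a long solenoid, B = μ₀nI.
B = (4π×10⁻⁷)(3.250×10^3 m⁻¹)(8.28 A) = 3.382×10^-2 T.

B ≈ 33.8 mT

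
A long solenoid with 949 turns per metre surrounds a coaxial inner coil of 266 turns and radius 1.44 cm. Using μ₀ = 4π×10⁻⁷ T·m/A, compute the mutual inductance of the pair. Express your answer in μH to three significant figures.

The outer solenoid produces a uniform field B₁ = μ₀n₁I₁ across the inner coil,
so the flux linkage is N₂Φ = N₂B₁A₂ = μ₀n₁N₂A₂·I₁, giving M = μ₀n₁N₂A₂.
A₂ = πr² = π(1.440×10^-2 m)² = 6.514×10^-4 m².
M = (4π×10⁻⁷)(949)(266)(6.514×10^-4) = 2.066×10^-4 H.

M ≈ 207 μH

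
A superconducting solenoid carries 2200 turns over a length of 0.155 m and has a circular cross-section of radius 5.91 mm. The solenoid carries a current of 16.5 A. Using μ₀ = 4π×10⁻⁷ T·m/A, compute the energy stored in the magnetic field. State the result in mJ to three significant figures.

U ≈ 586 mJ

A = πr² = π(5.910×10^-3 m)² = 1.097×10^-4 m².
L = μ₀N²A/ℓ = (4π×10⁻⁷)(2200)²(1.097×10^-4)/(0.155) = 4.306×10^-3 H.
U = ½LI² = ½(4.306×10^-3)(16.5)² = 0.5861 J.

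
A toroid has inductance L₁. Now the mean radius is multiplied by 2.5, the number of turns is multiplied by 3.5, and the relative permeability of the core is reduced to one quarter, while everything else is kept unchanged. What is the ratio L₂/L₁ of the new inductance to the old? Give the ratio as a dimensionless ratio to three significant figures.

L₂/L₁ = 1.23

For a toroid, L ∝ μᵣN²A/R.
L₂/L₁ = (2.5)^-1 × (3.5)^2 × (0.25) = 1.23.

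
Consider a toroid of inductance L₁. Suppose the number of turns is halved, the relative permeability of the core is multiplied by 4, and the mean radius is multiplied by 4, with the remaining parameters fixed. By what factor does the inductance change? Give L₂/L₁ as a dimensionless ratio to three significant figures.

L₂/L₁ = 0.250

For a toroid, L ∝ μᵣN²A/R.
L₂/L₁ = (0.5)^2 × (4) × (4)^-1 = 0.250.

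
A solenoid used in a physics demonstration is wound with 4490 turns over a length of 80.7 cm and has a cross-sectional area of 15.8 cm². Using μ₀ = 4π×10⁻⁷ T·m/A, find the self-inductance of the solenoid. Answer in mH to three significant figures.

L ≈ 49.6 mH

A = 15.8 cm² = 1.580×10^-3 m².
For a long solenoid, L = μ₀N²A/ℓ.
L = (4π×10⁻⁷)(4490)²(1.580×10^-3)/(0.807 m) = 4.960×10^-2 H.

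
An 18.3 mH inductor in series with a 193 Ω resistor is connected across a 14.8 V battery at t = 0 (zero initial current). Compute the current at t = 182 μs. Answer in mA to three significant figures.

τ = L/R = 1.830×10^-2/193 = 9.482×10^-5 s; final current I_∞ = ε/R = 14.8/193 = 7.668×10^-2 A.
I(t) = I_∞(1 − e^(−t/τ)) with t/τ = 1.919.
I = (7.668×10^-2)(1 − e^(−1.919)) = 6.544×10^-2 A.

I ≈ 65.4 mA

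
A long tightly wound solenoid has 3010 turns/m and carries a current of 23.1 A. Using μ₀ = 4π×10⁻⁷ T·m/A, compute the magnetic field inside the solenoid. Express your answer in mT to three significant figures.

Inside a long solenoid, B = μ₀nI.
B = (4π×10⁻⁷)(3.010×10^3 m⁻¹)(23.1 A) = 8.738×10^-2 T.

B ≈ 87.4 mT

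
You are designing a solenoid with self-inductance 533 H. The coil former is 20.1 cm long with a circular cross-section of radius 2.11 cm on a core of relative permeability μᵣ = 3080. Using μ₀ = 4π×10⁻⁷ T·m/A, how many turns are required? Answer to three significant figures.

N ≈ 4450 turns

A = πr² = π(2.110×10^-2 m)² = 1.399×10^-3 m².
From L = μ₀μᵣN²A/ℓ, N = √(Lℓ / (μ₀μᵣA)).
N = √[(533)(0.201) / ((4π×10⁻⁷)(3080)×1.399×10^-3)] = √(1.979×10^7) ≈ 4448.6.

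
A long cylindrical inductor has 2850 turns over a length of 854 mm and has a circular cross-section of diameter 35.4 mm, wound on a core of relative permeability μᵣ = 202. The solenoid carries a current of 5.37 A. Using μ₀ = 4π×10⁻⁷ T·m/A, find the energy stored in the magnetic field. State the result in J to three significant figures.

U ≈ 34.3 J

A = π(d/2)² = π(1.770×10^-2 m)² = 9.842×10^-4 m².
L = μ₀μᵣN²A/ℓ = (4π×10⁻⁷)(202)(2850)²(9.842×10^-4)/(0.854) = 2.376 H.
U = ½LI² = ½(2.376)(5.37)² = 34.26 J.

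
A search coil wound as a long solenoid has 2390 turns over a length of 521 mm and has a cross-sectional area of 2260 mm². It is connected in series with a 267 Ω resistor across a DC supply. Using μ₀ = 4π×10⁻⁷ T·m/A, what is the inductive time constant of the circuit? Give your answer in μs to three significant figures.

A = 2260 mm² = 2.260×10^-3 m².
L = μ₀N²A/ℓ = (4π×10⁻⁷)(2390)²(2.260×10^-3)/(0.521) = 3.114×10^-2 H.
τ = L/R = (3.114×10^-2)/(267) = 1.166×10^-4 s.

τ ≈ 117 μs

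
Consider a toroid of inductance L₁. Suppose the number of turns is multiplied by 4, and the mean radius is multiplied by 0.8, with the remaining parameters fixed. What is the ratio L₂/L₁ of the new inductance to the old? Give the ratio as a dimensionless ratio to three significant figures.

L₂/L₁ = 20.0

For a toroid, L ∝ μᵣN²A/R.
L₂/L₁ = (4)^2 × (0.8)^-1 = 20.0.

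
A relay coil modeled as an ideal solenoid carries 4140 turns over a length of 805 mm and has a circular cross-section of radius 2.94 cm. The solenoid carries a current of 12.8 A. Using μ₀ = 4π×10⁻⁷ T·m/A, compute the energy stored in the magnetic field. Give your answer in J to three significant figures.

U ≈ 5.95 J

A = πr² = π(2.940×10^-2 m)² = 2.715×10^-3 m².
L = μ₀N²A/ℓ = (4π×10⁻⁷)(4140)²(2.715×10^-3)/(0.805) = 7.265×10^-2 H.
U = ½LI² = ½(7.265×10^-2)(12.8)² = 5.952 J.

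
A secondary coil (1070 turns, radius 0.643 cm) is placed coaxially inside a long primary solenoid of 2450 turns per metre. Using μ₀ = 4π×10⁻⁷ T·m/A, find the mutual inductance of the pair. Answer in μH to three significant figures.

M ≈ 428 μH

The outer solenoid produces a uniform field B₁ = μ₀n₁I₁ across the inner coil,
so the flux linkage is N₂Φ = N₂B₁A₂ = μ₀n₁N₂A₂·I₁, giving M = μ₀n₁N₂A₂.
A₂ = πr² = π(6.430×10^-3 m)² = 1.299×10^-4 m².
M = (4π×10⁻⁷)(2450)(1070)(1.299×10^-4) = 4.279×10^-4 H.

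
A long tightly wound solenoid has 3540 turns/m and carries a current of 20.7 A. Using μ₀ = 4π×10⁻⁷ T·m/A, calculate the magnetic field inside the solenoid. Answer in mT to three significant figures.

Inside a long solenoid, B = μ₀nI.
B = (4π×10⁻⁷)(3.540×10^3 m⁻¹)(20.7 A) = 9.208×10^-2 T.

B ≈ 92.1 mT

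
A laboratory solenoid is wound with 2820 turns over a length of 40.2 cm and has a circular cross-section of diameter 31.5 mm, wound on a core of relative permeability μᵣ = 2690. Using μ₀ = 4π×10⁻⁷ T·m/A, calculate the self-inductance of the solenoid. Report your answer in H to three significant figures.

A = π(d/2)² = π(1.575×10^-2 m)² = 7.793×10^-4 m².
For a long solenoid, L = μ₀μᵣN²A/ℓ.
L = (4π×10⁻⁷)(2690)(2820)²(7.793×10^-4)/(0.402 m) = 52.11 H.

L ≈ 52.1 H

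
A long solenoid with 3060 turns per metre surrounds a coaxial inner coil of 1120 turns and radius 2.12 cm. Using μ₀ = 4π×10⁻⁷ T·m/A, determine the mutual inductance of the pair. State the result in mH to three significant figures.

M ≈ 6.08 mH

The outer solenoid produces a uniform field B₁ = μ₀n₁I₁ across the inner coil,
so the flux linkage is N₂Φ = N₂B₁A₂ = μ₀n₁N₂A₂·I₁, giving M = μ₀n₁N₂A₂.
A₂ = πr² = π(2.120×10^-2 m)² = 1.412×10^-3 m².
M = (4π×10⁻⁷)(3060)(1120)(1.412×10^-3) = 6.081×10^-3 H.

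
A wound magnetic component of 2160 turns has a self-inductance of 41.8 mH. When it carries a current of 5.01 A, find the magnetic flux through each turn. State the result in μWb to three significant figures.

Φ_B ≈ 97.0 μWb

From L = NΦ_B/I, the flux per turn is Φ_B = LI/N.
Φ_B = (4.180×10^-2 H)(5.01 A)/2160 = 9.695×10^-5 Wb.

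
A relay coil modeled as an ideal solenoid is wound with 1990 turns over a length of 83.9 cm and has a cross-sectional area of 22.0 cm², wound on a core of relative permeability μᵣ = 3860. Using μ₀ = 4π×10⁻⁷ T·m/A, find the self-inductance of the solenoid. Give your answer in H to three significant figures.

A = 22.0 cm² = 2.200×10^-3 m².
For a long solenoid, L = μ₀μᵣN²A/ℓ.
L = (4π×10⁻⁷)(3860)(1990)²(2.200×10^-3)/(0.839 m) = 50.37 H.

L ≈ 50.4 H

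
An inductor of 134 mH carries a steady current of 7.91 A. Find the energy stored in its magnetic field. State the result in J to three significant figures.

Stored magnetic energy: U = ½LI².
U = ½(0.134 H)(7.91 A)² = 4.192 J.

U ≈ 4.19 J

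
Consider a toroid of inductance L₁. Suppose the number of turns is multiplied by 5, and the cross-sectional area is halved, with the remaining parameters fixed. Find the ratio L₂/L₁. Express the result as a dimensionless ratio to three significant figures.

L₂/L₁ = 12.5

For a toroid, L ∝ μᵣN²A/R.
L₂/L₁ = (5)^2 × (0.5) = 12.5.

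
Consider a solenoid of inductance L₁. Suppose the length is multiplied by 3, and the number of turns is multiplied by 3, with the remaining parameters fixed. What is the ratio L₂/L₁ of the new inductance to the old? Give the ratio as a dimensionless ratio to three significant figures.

L₂/L₁ = 3.00

For a solenoid, L ∝ μᵣN²A/ℓ.
L₂/L₁ = (3)^-1 × (3)^2 = 3.00.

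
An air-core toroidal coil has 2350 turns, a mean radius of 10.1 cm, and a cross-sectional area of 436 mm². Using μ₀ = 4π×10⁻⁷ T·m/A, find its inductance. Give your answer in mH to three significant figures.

L ≈ 4.77 mH

For a thin toroid, L = μ₀N²A/(2πR).
L = (4π×10⁻⁷)(2350)²(4.360×10^-4) / (2π×0.101 m) = 4.768×10^-3 H.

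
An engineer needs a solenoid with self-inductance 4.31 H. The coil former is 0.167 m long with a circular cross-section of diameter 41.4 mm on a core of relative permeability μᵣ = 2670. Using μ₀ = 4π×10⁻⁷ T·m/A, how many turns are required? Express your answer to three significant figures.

N ≈ 399 turns

A = π(d/2)² = π(2.070×10^-2 m)² = 1.346×10^-3 m².
From L = μ₀μᵣN²A/ℓ, N = √(Lℓ / (μ₀μᵣA)).
N = √[(4.31)(0.167) / ((4π×10⁻⁷)(2670)×1.346×10^-3)] = √(1.594×10^5) ≈ 399.2.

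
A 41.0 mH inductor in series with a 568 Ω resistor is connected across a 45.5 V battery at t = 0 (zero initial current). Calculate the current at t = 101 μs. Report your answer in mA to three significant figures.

τ = L/R = 4.100×10^-2/568 = 7.218×10^-5 s; final current I_∞ = ε/R = 45.5/568 = 8.011×10^-2 A.
I(t) = I_∞(1 − e^(−t/τ)) with t/τ = 1.399.
I = (8.011×10^-2)(1 − e^(−1.399)) = 6.034×10^-2 A.

I ≈ 60.3 mA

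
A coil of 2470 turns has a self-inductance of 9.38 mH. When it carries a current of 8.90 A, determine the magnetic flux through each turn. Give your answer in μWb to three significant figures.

From L = NΦ_B/I, the flux per turn is Φ_B = LI/N.
Φ_B = (9.380×10^-3 H)(8.90 A)/2470 = 3.380×10^-5 Wb.

Φ_B ≈ 33.8 μWb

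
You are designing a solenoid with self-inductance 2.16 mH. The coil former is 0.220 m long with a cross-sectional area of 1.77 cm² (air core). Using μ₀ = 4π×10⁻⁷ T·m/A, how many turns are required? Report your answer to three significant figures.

N ≈ 1460 turns

A = 1.77 cm² = 1.770×10^-4 m².
From L = μ₀N²A/ℓ, N = √(Lℓ / (μ₀A)).
N = √[(2.160×10^-3)(0.22) / ((4π×10⁻⁷)×1.770×10^-4)] = √(2.136×10^6) ≈ 1461.7.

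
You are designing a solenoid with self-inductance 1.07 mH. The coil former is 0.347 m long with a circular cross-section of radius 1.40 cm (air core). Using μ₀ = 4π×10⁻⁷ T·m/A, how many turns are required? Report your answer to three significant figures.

N ≈ 693 turns

A = πr² = π(1.400×10^-2 m)² = 6.158×10^-4 m².
From L = μ₀N²A/ℓ, N = √(Lℓ / (μ₀A)).
N = √[(1.070×10^-3)(0.347) / ((4π×10⁻⁷)×6.158×10^-4)] = √(4.798×10^5) ≈ 692.7.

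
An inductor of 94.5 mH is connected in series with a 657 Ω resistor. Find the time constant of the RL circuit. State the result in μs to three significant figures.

τ ≈ 144 μs

τ = L/R = (9.450×10^-2 H)/(657 Ω) = 1.438×10^-4 s.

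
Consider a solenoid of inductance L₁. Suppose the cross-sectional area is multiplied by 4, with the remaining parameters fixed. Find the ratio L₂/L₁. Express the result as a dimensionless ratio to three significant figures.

For a solenoid, L ∝ μᵣN²A/ℓ.
L₂/L₁ = (4) = 4.00.

L₂/L₁ = 4.00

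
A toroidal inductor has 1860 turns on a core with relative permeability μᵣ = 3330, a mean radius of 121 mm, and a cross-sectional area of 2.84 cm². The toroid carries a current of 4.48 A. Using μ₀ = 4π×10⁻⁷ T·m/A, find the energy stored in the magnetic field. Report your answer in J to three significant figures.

U ≈ 54.3 J

L = μ₀μᵣN²A/(2πR) = (4π×10⁻⁷)(3330)(1860)²(2.840×10^-4)/(2π×0.121) = 5.408 H.
U = ½LI² = ½(5.408)(4.48)² = 54.27 J.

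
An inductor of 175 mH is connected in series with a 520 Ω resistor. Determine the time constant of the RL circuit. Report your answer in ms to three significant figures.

τ ≈ 0.337 ms

τ = L/R = (0.175 H)/(520 Ω) = 3.365×10^-4 s.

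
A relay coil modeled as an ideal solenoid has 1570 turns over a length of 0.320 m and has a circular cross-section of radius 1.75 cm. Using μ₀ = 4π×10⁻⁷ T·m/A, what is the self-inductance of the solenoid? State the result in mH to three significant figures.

L ≈ 9.31 mH

A = πr² = π(1.750×10^-2 m)² = 9.621×10^-4 m².
For a long solenoid, L = μ₀N²A/ℓ.
L = (4π×10⁻⁷)(1570)²(9.621×10^-4)/(0.32 m) = 9.313×10^-3 H.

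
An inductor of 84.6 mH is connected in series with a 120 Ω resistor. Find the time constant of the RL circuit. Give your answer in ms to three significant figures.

τ ≈ 0.705 ms

τ = L/R = (8.460×10^-2 H)/(120 Ω) = 7.050×10^-4 s.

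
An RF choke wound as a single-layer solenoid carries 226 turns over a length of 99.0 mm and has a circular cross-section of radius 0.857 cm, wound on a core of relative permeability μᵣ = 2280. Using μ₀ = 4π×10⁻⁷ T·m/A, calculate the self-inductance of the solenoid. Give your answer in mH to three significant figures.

L ≈ 341 mH

A = πr² = π(8.570×10^-3 m)² = 2.307×10^-4 m².
For a long solenoid, L = μ₀μᵣN²A/ℓ.
L = (4π×10⁻⁷)(2280)(226)²(2.307×10^-4)/(9.900×10^-2 m) = 0.3411 H.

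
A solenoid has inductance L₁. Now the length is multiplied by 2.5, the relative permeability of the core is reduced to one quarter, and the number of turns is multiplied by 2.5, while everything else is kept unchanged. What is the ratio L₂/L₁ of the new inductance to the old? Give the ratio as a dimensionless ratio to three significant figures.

For a solenoid, L ∝ μᵣN²A/ℓ.
L₂/L₁ = (2.5)^-1 × (0.25) × (2.5)^2 = 0.625.

L₂/L₁ = 0.625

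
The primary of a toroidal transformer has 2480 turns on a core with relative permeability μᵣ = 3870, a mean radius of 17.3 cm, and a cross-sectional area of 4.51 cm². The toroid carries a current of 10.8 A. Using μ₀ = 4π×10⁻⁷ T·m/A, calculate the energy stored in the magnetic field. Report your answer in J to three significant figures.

L = μ₀μᵣN²A/(2πR) = (4π×10⁻⁷)(3870)(2480)²(4.510×10^-4)/(2π×0.173) = 12.41 H.
U = ½LI² = ½(12.41)(10.8)² = 723.8 J.

U ≈ 724 J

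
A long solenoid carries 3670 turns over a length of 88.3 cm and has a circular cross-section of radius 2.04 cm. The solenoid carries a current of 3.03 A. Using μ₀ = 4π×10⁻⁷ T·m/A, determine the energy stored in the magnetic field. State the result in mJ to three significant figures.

A = πr² = π(2.040×10^-2 m)² = 1.307×10^-3 m².
L = μ₀N²A/ℓ = (4π×10⁻⁷)(3670)²(1.307×10^-3)/(0.883) = 2.506×10^-2 H.
U = ½LI² = ½(2.506×10^-2)(3.03)² = 0.115 J.

U ≈ 115 mJ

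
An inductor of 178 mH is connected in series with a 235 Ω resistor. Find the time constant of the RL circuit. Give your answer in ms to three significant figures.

τ = L/R = (0.178 H)/(235 Ω) = 7.574×10^-4 s.

τ ≈ 0.757 ms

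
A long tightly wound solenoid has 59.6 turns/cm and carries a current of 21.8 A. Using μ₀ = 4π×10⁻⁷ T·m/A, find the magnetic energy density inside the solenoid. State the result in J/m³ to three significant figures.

B = μ₀nI = (4π×10⁻⁷)(5.960×10^3)(21.8) = 0.1633 T.
u = B²/(2μ₀) = (0.1633)²/(2×4π×10⁻⁷) = 1.061×10^4 J/m³.

u ≈ 10600 J/m³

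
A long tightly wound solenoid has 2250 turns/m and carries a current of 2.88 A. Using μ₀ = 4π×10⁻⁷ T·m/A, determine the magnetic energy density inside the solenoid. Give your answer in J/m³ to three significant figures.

B = μ₀nI = (4π×10⁻⁷)(2.250×10^3)(2.88) = 8.143×10^-3 T.
u = B²/(2μ₀) = (8.143×10^-3)²/(2×4π×10⁻⁷) = 26.38 J/m³.

u ≈ 26.4 J/m³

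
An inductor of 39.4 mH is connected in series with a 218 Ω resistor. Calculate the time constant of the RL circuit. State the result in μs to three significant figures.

τ = L/R = (3.940×10^-2 H)/(218 Ω) = 1.807×10^-4 s.

τ ≈ 181 μs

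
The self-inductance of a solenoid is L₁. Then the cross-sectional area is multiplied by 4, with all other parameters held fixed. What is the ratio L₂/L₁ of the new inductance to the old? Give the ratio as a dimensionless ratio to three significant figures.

L₂/L₁ = 4.00

For a solenoid, L ∝ μᵣN²A/ℓ.
L₂/L₁ = (4) = 4.00.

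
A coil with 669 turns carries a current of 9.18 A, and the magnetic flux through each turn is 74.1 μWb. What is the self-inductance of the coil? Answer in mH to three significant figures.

Self-inductance is defined by L = NΦ_B/I (flux linkage over current).
L = (669)(7.410×10^-5 Wb)/(9.18 A) = 5.400×10^-3 H.

L ≈ 5.40 mH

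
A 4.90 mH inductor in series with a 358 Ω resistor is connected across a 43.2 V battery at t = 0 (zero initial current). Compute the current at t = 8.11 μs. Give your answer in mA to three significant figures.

I ≈ 53.9 mA

τ = L/R = 4.900×10^-3/358 = 1.369×10^-5 s; final current I_∞ = ε/R = 43.2/358 = 0.1207 A.
I(t) = I_∞(1 − e^(−t/τ)) with t/τ = 0.593.
I = (0.1207)(1 − e^(−0.593)) = 5.3948×10^-2 A.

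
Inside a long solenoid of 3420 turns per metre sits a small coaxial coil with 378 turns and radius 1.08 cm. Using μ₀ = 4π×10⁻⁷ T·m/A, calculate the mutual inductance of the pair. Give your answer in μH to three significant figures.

M ≈ 595 μH

The outer solenoid produces a uniform field B₁ = μ₀n₁I₁ across the inner coil,
so the flux linkage is N₂Φ = N₂B₁A₂ = μ₀n₁N₂A₂·I₁, giving M = μ₀n₁N₂A₂.
A₂ = πr² = π(1.080×10^-2 m)² = 3.664×10^-4 m².
M = (4π×10⁻⁷)(3420)(378)(3.664×10^-4) = 5.953×10^-4 H.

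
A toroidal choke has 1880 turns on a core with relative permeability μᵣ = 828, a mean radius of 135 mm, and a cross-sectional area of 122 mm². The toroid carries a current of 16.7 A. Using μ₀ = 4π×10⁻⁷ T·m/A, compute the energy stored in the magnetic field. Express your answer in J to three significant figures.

U ≈ 73.8 J

L = μ₀μᵣN²A/(2πR) = (4π×10⁻⁷)(828)(1880)²(1.220×10^-4)/(2π×0.135) = 0.5289 H.
U = ½LI² = ½(0.5289)(16.7)² = 73.76 J.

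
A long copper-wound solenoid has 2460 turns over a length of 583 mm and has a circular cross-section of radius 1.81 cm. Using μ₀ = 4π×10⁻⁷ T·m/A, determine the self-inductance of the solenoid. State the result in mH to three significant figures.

A = πr² = π(1.810×10^-2 m)² = 1.029×10^-3 m².
For a long solenoid, L = μ₀N²A/ℓ.
L = (4π×10⁻⁷)(2460)²(1.029×10^-3)/(0.583 m) = 1.343×10^-2 H.

L ≈ 13.4 mH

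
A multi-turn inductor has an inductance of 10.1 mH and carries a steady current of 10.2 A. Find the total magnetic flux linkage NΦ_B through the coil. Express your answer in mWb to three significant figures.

NΦ_B ≈ 103 mWb

From L = NΦ_B/I, the flux linkage is NΦ_B = LI.
NΦ_B = (1.010×10^-2 H)(10.2 A) = 0.103 Wb.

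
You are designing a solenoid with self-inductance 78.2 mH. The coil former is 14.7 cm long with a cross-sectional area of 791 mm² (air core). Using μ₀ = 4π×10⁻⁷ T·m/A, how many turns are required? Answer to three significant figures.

N ≈ 3400 turns

A = 791 mm² = 7.910×10^-4 m².
From L = μ₀N²A/ℓ, N = √(Lℓ / (μ₀A)).
N = √[(7.820×10^-2)(0.147) / ((4π×10⁻⁷)×7.910×10^-4)] = √(1.156×10^7) ≈ 3400.7.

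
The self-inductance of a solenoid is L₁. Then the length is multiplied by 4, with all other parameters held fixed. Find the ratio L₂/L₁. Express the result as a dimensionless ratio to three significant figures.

For a solenoid, L ∝ μᵣN²A/ℓ.
L₂/L₁ = (4)^-1 = 0.250.

L₂/L₁ = 0.250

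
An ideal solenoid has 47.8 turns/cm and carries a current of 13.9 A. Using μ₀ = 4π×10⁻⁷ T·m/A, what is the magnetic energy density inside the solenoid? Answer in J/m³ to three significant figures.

u ≈ 2770 J/m³

B = μ₀nI = (4π×10⁻⁷)(4.780×10^3)(13.9) = 8.349×10^-2 T.
u = B²/(2μ₀) = (8.349×10^-2)²/(2×4π×10⁻⁷) = 2.774×10^3 J/m³.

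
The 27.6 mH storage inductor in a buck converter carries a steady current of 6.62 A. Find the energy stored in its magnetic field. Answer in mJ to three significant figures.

Stored magnetic energy: U = ½LI².
U = ½(2.760×10^-2 H)(6.62 A)² = 0.6048 J.

U ≈ 605 mJ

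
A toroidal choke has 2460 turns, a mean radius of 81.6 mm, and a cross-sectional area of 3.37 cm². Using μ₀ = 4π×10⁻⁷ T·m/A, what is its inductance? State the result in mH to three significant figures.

For a thin toroid, L = μ₀N²A/(2πR).
L = (4π×10⁻⁷)(2460)²(3.370×10^-4) / (2π×8.160×10^-2 m) = 4.999×10^-3 H.

L ≈ 5.00 mH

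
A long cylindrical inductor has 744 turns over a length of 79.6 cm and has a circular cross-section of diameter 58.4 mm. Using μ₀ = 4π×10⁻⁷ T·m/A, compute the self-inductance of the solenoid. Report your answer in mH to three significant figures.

A = π(d/2)² = π(2.920×10^-2 m)² = 2.679×10^-3 m².
For a long solenoid, L = μ₀N²A/ℓ.
L = (4π×10⁻⁷)(744)²(2.679×10^-3)/(0.796 m) = 2.341×10^-3 H.

L ≈ 2.34 mH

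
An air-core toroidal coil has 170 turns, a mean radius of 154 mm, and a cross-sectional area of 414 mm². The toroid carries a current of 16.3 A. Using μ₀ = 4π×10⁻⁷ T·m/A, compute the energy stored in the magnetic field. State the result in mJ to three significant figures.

L = μ₀N²A/(2πR) = (4π×10⁻⁷)(170)²(4.140×10^-4)/(2π×0.154) = 1.554×10^-5 H.
U = ½LI² = ½(1.554×10^-5)(16.3)² = 2.064×10^-3 J.

U ≈ 2.06 mJ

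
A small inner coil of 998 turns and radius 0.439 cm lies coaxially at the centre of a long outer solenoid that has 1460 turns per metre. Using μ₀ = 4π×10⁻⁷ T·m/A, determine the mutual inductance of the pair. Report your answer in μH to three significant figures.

The outer solenoid produces a uniform field B₁ = μ₀n₁I₁ across the inner coil,
so the flux linkage is N₂Φ = N₂B₁A₂ = μ₀n₁N₂A₂·I₁, giving M = μ₀n₁N₂A₂.
A₂ = πr² = π(4.390×10^-3 m)² = 6.0545×10^-5 m².
M = (4π×10⁻⁷)(1460)(998)(6.0545×10^-5) = 1.109×10^-4 H.

M ≈ 111 μH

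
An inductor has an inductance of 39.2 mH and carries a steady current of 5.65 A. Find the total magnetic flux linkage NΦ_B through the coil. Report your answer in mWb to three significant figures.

From L = NΦ_B/I, the flux linkage is NΦ_B = LI.
NΦ_B = (3.920×10^-2 H)(5.65 A) = 0.22148 Wb.

NΦ_B ≈ 221 mWb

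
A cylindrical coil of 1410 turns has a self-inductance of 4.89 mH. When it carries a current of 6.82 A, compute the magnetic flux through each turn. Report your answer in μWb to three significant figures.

From L = NΦ_B/I, the flux per turn is Φ_B = LI/N.
Φ_B = (4.890×10^-3 H)(6.82 A)/1410 = 2.365×10^-5 Wb.

Φ_B ≈ 23.7 μWb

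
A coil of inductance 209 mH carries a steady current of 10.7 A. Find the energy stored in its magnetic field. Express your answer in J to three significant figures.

U ≈ 12.0 J

Stored magnetic energy: U = ½LI².
U = ½(0.209 H)(10.7 A)² = 11.96 J.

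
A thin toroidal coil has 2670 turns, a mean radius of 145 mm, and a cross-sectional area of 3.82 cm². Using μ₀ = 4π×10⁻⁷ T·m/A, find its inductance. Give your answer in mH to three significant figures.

For a thin toroid, L = μ₀N²A/(2πR).
L = (4π×10⁻⁷)(2670)²(3.820×10^-4) / (2π×0.145 m) = 3.756×10^-3 H.

L ≈ 3.76 mH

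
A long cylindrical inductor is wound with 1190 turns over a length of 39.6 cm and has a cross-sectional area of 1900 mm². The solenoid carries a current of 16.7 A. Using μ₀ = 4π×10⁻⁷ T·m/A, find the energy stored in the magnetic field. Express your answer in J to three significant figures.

U ≈ 1.19 J

A = 1900 mm² = 1.900×10^-3 m².
L = μ₀N²A/ℓ = (4π×10⁻⁷)(1190)²(1.900×10^-3)/(0.396) = 8.538×10^-3 H.
U = ½LI² = ½(8.538×10^-3)(16.7)² = 1.191 J.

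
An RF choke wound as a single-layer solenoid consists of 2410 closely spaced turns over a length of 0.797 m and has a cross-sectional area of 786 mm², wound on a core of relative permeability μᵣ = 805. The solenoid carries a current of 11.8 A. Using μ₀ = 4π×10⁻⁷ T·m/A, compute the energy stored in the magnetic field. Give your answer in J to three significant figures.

U ≈ 403 J

A = 786 mm² = 7.860×10^-4 m².
L = μ₀μᵣN²A/ℓ = (4π×10⁻⁷)(805)(2410)²(7.860×10^-4)/(0.797) = 5.794 H.
U = ½LI² = ½(5.794)(11.8)² = 403.4 J.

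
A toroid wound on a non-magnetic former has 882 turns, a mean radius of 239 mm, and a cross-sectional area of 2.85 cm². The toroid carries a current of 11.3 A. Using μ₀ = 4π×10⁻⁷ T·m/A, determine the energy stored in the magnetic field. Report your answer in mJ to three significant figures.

U ≈ 11.8 mJ

L = μ₀N²A/(2πR) = (4π×10⁻⁷)(882)²(2.850×10^-4)/(2π×0.239) = 1.855×10^-4 H.
U = ½LI² = ½(1.855×10^-4)(11.3)² = 1.1845×10^-2 J.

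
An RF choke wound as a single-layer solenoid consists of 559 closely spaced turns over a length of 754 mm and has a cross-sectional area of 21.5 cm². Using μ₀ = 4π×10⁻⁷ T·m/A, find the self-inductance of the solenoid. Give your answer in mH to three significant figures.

A = 21.5 cm² = 2.150×10^-3 m².
For a long solenoid, L = μ₀N²A/ℓ.
L = (4π×10⁻⁷)(559)²(2.150×10^-3)/(0.754 m) = 1.120×10^-3 H.

L ≈ 1.12 mH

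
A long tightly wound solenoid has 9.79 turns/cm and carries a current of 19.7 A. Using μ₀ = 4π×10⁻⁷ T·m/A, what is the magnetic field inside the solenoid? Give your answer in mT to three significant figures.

B ≈ 24.2 mT

Inside a long solenoid, B = μ₀nI.
B = (4π×10⁻⁷)(979 m⁻¹)(19.7 A) = 2.424×10^-2 T.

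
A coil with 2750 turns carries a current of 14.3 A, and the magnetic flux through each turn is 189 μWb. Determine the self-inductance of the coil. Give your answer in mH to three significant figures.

L ≈ 36.3 mH

Self-inductance is defined by L = NΦ_B/I (flux linkage over current).
L = (2750)(1.890×10^-4 Wb)/(14.3 A) = 3.6346×10^-2 H.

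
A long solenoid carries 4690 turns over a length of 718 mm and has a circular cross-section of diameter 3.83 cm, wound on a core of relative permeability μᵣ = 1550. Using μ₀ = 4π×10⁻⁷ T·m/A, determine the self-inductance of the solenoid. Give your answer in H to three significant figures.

A = π(d/2)² = π(1.915×10^-2 m)² = 1.152×10^-3 m².
For a long solenoid, L = μ₀μᵣN²A/ℓ.
L = (4π×10⁻⁷)(1550)(4690)²(1.152×10^-3)/(0.718 m) = 68.746 H.

L ≈ 68.7 H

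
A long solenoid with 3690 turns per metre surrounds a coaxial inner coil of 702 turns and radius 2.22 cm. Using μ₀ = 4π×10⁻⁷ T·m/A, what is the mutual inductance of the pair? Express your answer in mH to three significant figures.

M ≈ 5.04 mH

The outer solenoid produces a uniform field B₁ = μ₀n₁I₁ across the inner coil,
so the flux linkage is N₂Φ = N₂B₁A₂ = μ₀n₁N₂A₂·I₁, giving M = μ₀n₁N₂A₂.
A₂ = πr² = π(2.220×10^-2 m)² = 1.548×10^-3 m².
M = (4π×10⁻⁷)(3690)(702)(1.548×10^-3) = 5.040×10^-3 H.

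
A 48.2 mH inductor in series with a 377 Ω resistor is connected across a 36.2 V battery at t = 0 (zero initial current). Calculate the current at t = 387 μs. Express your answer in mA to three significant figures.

I ≈ 91.4 mA

τ = L/R = 4.820×10^-2/377 = 1.279×10^-4 s; final current I_∞ = ε/R = 36.2/377 = 9.602×10^-2 A.
I(t) = I_∞(1 − e^(−t/τ)) with t/τ = 3.027.
I = (9.602×10^-2)(1 − e^(−3.027)) = 9.137×10^-2 A.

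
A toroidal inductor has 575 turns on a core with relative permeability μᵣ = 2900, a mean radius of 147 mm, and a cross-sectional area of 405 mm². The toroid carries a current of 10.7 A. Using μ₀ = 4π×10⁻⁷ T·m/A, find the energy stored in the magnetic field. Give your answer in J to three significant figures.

U ≈ 30.2 J

L = μ₀μᵣN²A/(2πR) = (4π×10⁻⁷)(2900)(575)²(4.050×10^-4)/(2π×0.147) = 0.5283 H.
U = ½LI² = ½(0.5283)(10.7)² = 30.24 J.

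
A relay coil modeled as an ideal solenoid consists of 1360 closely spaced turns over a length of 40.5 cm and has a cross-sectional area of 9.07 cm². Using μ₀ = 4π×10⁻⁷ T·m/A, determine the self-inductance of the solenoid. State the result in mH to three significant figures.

L ≈ 5.21 mH

A = 9.07 cm² = 9.070×10^-4 m².
For a long solenoid, L = μ₀N²A/ℓ.
L = (4π×10⁻⁷)(1360)²(9.070×10^-4)/(0.405 m) = 5.205×10^-3 H.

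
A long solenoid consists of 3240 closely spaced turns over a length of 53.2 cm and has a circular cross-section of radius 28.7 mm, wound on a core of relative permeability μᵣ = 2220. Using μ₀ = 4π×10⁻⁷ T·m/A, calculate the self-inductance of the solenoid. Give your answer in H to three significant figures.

L ≈ 142 H

A = πr² = π(2.870×10^-2 m)² = 2.588×10^-3 m².
For a long solenoid, L = μ₀μᵣN²A/ℓ.
L = (4π×10⁻⁷)(2220)(3240)²(2.588×10^-3)/(0.532 m) = 142.4 H.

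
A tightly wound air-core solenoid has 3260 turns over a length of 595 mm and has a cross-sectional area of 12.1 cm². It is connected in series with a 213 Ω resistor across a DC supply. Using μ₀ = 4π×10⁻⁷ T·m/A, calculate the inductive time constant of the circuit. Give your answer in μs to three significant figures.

τ ≈ 128 μs

A = 12.1 cm² = 1.210×10^-3 m².
L = μ₀N²A/ℓ = (4π×10⁻⁷)(3260)²(1.210×10^-3)/(0.595) = 2.716×10^-2 H.
τ = L/R = (2.716×10^-2)/(213) = 1.275×10^-4 s.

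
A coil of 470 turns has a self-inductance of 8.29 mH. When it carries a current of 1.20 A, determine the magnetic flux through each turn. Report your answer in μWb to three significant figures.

Φ_B ≈ 21.2 μWb

From L = NΦ_B/I, the flux per turn is Φ_B = LI/N.
Φ_B = (8.290×10^-3 H)(1.20 A)/470 = 2.117×10^-5 Wb.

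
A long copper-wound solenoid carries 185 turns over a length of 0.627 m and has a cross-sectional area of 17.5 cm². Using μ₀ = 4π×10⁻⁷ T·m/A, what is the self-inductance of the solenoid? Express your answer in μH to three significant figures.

L ≈ 120 μH

A = 17.5 cm² = 1.750×10^-3 m².
For a long solenoid, L = μ₀N²A/ℓ.
L = (4π×10⁻⁷)(185)²(1.750×10^-3)/(0.627 m) = 1.200×10^-4 H.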